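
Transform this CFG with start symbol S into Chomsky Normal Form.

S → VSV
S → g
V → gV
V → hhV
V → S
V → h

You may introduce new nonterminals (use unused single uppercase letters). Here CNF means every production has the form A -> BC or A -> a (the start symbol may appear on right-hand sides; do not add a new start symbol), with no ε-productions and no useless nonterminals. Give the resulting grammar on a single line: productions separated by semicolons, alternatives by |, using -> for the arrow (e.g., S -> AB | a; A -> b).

S -> g | VC; A -> g; B -> h; C -> SV; D -> BV; E -> SV; V -> g | h | AV | BD | VE

No ε-productions.
After unit-elimination: S -> g | VSV; V -> g | h | gV | VSV | hhV.
TERM: introduce A -> g, B -> h and substitute in every rule of length ≥2.
BIN: S -> VSV becomes S -> VC, C -> SV; V -> BBV becomes V -> BD, D -> BV; V -> VSV becomes V -> VE, E -> SV.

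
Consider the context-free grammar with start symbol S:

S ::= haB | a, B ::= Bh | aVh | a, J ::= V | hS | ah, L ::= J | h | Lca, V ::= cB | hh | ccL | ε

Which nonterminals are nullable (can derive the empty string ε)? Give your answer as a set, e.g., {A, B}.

{J, L, V}

Directly nullable (have an ε-rule): {V}.
J is nullable via J -> V (every symbol on the right is already known nullable).
L is nullable via L -> J (every symbol on the right is already known nullable).
Not nullable: B, S — each has a terminal in every rule's right-hand side or depends on a non-nullable symbol.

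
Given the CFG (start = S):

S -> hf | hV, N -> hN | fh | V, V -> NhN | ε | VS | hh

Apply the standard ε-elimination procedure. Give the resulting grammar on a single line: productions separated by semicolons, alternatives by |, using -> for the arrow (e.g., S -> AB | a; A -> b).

S -> h | hV | hf; N -> V | h | fh | hN; V -> S | h | Nh | VS | hN | hh | NhN

Nullable set: {N, V}.
S -> hV: V nullable, giving h | hV.
N -> V: V nullable, giving V.
N -> hN: N nullable, giving h | hN.
Drop V -> ε.
V -> NhN: N, N nullable, giving Nh | NhN | h | hN.
V -> VS: V nullable, giving S | VS.
Unchanged (no nullable symbols): S -> hf; N -> fh; V -> hh.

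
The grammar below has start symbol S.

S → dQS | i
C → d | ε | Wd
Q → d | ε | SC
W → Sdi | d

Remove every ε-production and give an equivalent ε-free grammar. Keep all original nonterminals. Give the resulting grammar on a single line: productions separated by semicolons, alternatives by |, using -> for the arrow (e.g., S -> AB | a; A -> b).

S -> i | dS | dQS; C -> d | Wd; Q -> S | d | SC; W -> d | Sdi

Nullable set: {C, Q}.
S -> dQS: Q nullable, giving dQS | dS.
Drop C -> ε.
Drop Q -> ε.
Q -> SC: C nullable, giving S | SC.
Unchanged (no nullable symbols): S -> i; C -> Wd; C -> d; Q -> d; W -> Sdi; W -> d.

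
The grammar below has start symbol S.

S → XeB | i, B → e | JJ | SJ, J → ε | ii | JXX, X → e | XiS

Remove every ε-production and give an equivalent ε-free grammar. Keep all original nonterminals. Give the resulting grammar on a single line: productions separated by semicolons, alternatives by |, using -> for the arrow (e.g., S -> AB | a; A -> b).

Nullable set: {B, J}.
S -> XeB: B nullable, giving Xe | XeB.
B -> JJ: J, J nullable, giving J | JJ.
B -> SJ: J nullable, giving S | SJ.
Drop J -> ε.
J -> JXX: J nullable, giving JXX | XX.
Unchanged (no nullable symbols): S -> i; B -> e; J -> ii; X -> XiS; X -> e.

S -> i | Xe | XeB; B -> J | S | e | JJ | SJ; J -> XX | ii | JXX; X -> e | XiS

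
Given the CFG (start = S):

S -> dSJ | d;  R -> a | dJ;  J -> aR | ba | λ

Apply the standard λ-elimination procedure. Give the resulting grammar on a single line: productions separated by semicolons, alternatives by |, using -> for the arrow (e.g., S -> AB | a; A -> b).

S -> d | dS | dSJ; J -> aR | ba; R -> a | d | dJ

Nullable set: {J}.
S -> dSJ: J nullable, giving dS | dSJ.
Drop J -> λ.
R -> dJ: J nullable, giving d | dJ.
Unchanged (no nullable symbols): S -> d; J -> aR; J -> ba; R -> a.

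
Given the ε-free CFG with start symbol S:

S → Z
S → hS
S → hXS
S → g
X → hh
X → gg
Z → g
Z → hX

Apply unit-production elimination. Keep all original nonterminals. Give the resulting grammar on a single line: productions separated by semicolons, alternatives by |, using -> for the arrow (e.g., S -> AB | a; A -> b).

Unit productions: S->Z.
Unit pairs (A ⇒* B via units): (S,Z).
S: inherits non-unit rules of {S, Z} → g | hS | hX | hXS.
X: inherits non-unit rules of {X} → gg | hh.
Z: inherits non-unit rules of {Z} → g | hX.

S -> g | hS | hX | hXS; X -> gg | hh; Z -> g | hX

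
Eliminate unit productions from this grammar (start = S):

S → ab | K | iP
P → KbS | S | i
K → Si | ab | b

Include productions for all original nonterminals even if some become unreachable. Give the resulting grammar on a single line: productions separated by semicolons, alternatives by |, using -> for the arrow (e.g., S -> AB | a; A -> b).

Unit productions: P->S, S->K.
Unit pairs (A ⇒* B via units): (P,K), (P,S), (S,K).
S: inherits non-unit rules of {K, S} → Si | ab | b | iP.
K: inherits non-unit rules of {K} → Si | ab | b.
P: inherits non-unit rules of {K, P, S} → KbS | Si | ab | b | i | iP.

S -> b | Si | ab | iP; K -> b | Si | ab; P -> b | i | Si | ab | iP | KbS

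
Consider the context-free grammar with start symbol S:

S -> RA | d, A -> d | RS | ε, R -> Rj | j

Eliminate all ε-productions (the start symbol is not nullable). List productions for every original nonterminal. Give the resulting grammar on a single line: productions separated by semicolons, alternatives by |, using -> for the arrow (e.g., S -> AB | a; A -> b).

Nullable set: {A}.
S -> RA: A nullable, giving R | RA.
Drop A -> ε.
Unchanged (no nullable symbols): S -> d; A -> RS; A -> d; R -> Rj; R -> j.

S -> R | d | RA; A -> d | RS; R -> j | Rj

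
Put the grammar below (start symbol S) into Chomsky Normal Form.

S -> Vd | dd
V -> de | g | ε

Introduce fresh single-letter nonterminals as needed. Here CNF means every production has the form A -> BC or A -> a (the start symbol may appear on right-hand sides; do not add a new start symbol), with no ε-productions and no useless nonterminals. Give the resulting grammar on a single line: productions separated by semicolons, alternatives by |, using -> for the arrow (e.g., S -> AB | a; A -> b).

Nullable: {V}; after ε-elimination: S -> d | Vd | dd; V -> g | de.
No unit productions to eliminate.
TERM: introduce A -> d, B -> e and substitute in every rule of length ≥2.

S -> d | AA | VA; A -> d; B -> e; V -> g | AB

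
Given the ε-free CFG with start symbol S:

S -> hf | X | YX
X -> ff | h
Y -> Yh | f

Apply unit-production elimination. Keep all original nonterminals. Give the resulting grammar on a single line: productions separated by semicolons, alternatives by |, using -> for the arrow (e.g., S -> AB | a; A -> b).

Unit productions: S->X.
Unit pairs (A ⇒* B via units): (S,X).
S: inherits non-unit rules of {S, X} → YX | ff | h | hf.
X: inherits non-unit rules of {X} → ff | h.
Y: inherits non-unit rules of {Y} → Yh | f.

S -> h | YX | ff | hf; X -> h | ff; Y -> f | Yh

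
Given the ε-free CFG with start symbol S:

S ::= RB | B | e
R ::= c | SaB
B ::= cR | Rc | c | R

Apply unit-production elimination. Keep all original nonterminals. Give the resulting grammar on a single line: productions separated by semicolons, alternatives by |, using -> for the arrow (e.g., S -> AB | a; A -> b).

S -> c | e | RB | Rc | cR | SaB; B -> c | Rc | cR | SaB; R -> c | SaB

Unit productions: B->R, S->B.
Unit pairs (A ⇒* B via units): (B,R), (S,B), (S,R).
S: inherits non-unit rules of {B, R, S} → RB | Rc | SaB | c | cR | e.
B: inherits non-unit rules of {B, R} → Rc | SaB | c | cR.
R: inherits non-unit rules of {R} → SaB | c.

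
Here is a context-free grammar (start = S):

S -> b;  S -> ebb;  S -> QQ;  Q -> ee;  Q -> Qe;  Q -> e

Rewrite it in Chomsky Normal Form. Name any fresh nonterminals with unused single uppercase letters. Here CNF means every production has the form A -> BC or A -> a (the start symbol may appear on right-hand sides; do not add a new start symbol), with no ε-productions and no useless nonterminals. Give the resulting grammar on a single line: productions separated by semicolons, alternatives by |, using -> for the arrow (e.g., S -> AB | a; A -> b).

S -> b | AC | QQ; A -> e; B -> b; C -> BB; Q -> e | AA | QA

No ε-productions.
No unit productions to eliminate.
TERM: introduce B -> b, A -> e and substitute in every rule of length ≥2.
BIN: S -> ABB becomes S -> AC, C -> BB.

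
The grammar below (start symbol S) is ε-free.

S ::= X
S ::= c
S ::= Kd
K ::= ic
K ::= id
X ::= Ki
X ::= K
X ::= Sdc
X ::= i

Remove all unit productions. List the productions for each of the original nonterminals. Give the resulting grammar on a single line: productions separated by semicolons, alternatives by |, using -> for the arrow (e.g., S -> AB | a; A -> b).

Unit productions: S->X, X->K.
Unit pairs (A ⇒* B via units): (S,K), (S,X), (X,K).
S: inherits non-unit rules of {K, S, X} → Kd | Ki | Sdc | c | i | ic | id.
K: inherits non-unit rules of {K} → ic | id.
X: inherits non-unit rules of {K, X} → Ki | Sdc | i | ic | id.

S -> c | i | Kd | Ki | ic | id | Sdc; K -> ic | id; X -> i | Ki | ic | id | Sdc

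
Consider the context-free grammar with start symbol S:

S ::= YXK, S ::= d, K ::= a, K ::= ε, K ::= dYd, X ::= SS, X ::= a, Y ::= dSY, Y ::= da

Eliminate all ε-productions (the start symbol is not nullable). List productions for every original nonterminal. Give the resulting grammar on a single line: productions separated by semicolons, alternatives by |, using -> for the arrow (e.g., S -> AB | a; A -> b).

S -> d | YX | YXK; K -> a | dYd; X -> a | SS; Y -> da | dSY

Nullable set: {K}.
S -> YXK: K nullable, giving YX | YXK.
Drop K -> ε.
Unchanged (no nullable symbols): S -> d; K -> a; K -> dYd; X -> SS; X -> a; Y -> dSY; Y -> da.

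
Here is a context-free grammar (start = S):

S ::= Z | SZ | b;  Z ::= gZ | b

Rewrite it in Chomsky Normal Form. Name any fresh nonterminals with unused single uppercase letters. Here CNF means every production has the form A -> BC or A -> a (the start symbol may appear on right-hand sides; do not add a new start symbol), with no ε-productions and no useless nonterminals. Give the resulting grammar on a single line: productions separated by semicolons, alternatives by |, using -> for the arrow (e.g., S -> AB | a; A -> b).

No ε-productions.
After unit-elimination: S -> b | SZ | gZ; Z -> b | gZ.
TERM: introduce A -> g and substitute in every rule of length ≥2.

S -> b | AZ | SZ; A -> g; Z -> b | AZ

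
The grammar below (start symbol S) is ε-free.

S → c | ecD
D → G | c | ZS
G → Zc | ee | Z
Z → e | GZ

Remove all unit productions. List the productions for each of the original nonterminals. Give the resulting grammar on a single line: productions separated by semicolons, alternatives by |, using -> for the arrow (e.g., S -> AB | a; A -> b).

Unit productions: D->G, G->Z.
Unit pairs (A ⇒* B via units): (D,G), (D,Z), (G,Z).
S: inherits non-unit rules of {S} → c | ecD.
D: inherits non-unit rules of {D, G, Z} → GZ | ZS | Zc | c | e | ee.
G: inherits non-unit rules of {G, Z} → GZ | Zc | e | ee.
Z: inherits non-unit rules of {Z} → GZ | e.

S -> c | ecD; D -> c | e | GZ | ZS | Zc | ee; G -> e | GZ | Zc | ee; Z -> e | GZ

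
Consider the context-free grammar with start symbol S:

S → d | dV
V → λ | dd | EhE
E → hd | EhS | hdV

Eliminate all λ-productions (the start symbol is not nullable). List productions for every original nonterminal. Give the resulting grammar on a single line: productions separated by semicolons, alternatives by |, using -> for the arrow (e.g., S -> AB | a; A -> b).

Nullable set: {V}.
S -> dV: V nullable, giving d | dV.
E -> hdV: V nullable, giving hd | hdV.
Drop V -> λ.
Unchanged (no nullable symbols): S -> d; E -> EhS; E -> hd; V -> EhE; V -> dd.

S -> d | dV; E -> hd | EhS | hdV; V -> dd | EhE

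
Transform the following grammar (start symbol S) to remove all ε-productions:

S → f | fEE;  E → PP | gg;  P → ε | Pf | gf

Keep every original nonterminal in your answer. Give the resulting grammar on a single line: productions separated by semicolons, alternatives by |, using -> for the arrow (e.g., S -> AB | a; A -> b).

S -> f | fE | fEE; E -> P | PP | gg; P -> f | Pf | gf

Nullable set: {E, P}.
S -> fEE: E, E nullable, giving f | fE | fEE.
E -> PP: P, P nullable, giving P | PP.
Drop P -> ε.
P -> Pf: P nullable, giving Pf | f.
Unchanged (no nullable symbols): S -> f; E -> gg; P -> gf.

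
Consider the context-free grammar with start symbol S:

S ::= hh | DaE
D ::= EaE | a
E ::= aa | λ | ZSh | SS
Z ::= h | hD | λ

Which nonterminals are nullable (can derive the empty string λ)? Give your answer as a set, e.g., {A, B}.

{E, Z}

Directly nullable (have an ε-rule): {E, Z}.
Not nullable: D, S — each has a terminal in every rule's right-hand side or depends on a non-nullable symbol.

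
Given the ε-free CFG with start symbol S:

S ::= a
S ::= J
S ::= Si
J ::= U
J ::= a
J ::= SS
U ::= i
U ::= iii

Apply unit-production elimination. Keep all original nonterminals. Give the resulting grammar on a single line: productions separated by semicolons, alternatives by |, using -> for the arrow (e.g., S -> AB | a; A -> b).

S -> a | i | SS | Si | iii; J -> a | i | SS | iii; U -> i | iii

Unit productions: J->U, S->J.
Unit pairs (A ⇒* B via units): (J,U), (S,J), (S,U).
S: inherits non-unit rules of {J, S, U} → SS | Si | a | i | iii.
J: inherits non-unit rules of {J, U} → SS | a | i | iii.
U: inherits non-unit rules of {U} → i | iii.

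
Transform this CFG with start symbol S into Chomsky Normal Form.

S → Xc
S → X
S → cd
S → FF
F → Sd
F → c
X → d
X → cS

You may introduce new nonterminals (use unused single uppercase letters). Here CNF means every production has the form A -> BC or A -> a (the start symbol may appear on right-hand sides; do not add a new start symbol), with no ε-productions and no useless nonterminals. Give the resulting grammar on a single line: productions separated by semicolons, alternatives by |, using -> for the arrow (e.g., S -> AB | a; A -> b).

S -> d | BA | BS | FF | XB; A -> d; B -> c; F -> c | SA; X -> d | BS

No ε-productions.
After unit-elimination: S -> d | FF | Xc | cS | cd; F -> c | Sd; X -> d | cS.
TERM: introduce B -> c, A -> d and substitute in every rule of length ≥2.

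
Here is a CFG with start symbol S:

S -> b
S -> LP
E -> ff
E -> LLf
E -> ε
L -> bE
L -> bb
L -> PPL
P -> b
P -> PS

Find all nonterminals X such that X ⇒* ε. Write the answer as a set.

{E}

Directly nullable (have an ε-rule): {E}.
Not nullable: L, P, S — each has a terminal in every rule's right-hand side or depends on a non-nullable symbol.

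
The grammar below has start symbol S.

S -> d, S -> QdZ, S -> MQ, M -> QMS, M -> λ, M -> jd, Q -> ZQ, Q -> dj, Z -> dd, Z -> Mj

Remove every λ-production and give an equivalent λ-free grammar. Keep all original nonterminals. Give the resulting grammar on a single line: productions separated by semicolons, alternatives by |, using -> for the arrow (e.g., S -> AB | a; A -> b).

S -> Q | d | MQ | QdZ; M -> QS | jd | QMS; Q -> ZQ | dj; Z -> j | Mj | dd

Nullable set: {M}.
S -> MQ: M nullable, giving MQ | Q.
Drop M -> λ.
M -> QMS: M nullable, giving QMS | QS.
Z -> Mj: M nullable, giving Mj | j.
Unchanged (no nullable symbols): S -> QdZ; S -> d; M -> jd; Q -> ZQ; Q -> dj; Z -> dd.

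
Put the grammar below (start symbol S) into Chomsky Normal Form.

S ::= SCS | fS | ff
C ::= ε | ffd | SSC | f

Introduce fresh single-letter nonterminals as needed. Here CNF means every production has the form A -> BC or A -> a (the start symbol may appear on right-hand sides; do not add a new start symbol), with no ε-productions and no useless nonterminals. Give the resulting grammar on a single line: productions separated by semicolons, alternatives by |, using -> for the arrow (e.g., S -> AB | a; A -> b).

S -> AA | AS | SF | SS; A -> f; B -> d; C -> f | AD | SE | SS; D -> AB; E -> SC; F -> CS

Nullable: {C}; after ε-elimination: S -> SS | fS | ff | SCS; C -> f | SS | SSC | ffd.
No unit productions to eliminate.
TERM: introduce B -> d, A -> f and substitute in every rule of length ≥2.
BIN: C -> AAB becomes C -> AD, D -> AB; C -> SSC becomes C -> SE, E -> SC; S -> SCS becomes S -> SF, F -> CS.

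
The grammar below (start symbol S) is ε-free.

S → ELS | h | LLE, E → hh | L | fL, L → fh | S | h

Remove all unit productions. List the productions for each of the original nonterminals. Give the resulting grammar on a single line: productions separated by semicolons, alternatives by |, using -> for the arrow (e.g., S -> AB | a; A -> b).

Unit productions: E->L, L->S.
Unit pairs (A ⇒* B via units): (E,L), (E,S), (L,S).
S: inherits non-unit rules of {S} → ELS | LLE | h.
E: inherits non-unit rules of {E, L, S} → ELS | LLE | fL | fh | h | hh.
L: inherits non-unit rules of {L, S} → ELS | LLE | fh | h.

S -> h | ELS | LLE; E -> h | fL | fh | hh | ELS | LLE; L -> h | fh | ELS | LLE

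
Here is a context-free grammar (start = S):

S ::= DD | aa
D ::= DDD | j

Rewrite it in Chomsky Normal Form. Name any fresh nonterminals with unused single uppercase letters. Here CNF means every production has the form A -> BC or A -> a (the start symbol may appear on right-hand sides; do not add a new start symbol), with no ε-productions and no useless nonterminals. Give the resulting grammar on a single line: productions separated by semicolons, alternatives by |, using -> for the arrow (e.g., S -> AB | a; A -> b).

No ε-productions.
No unit productions to eliminate.
TERM: introduce A -> a and substitute in every rule of length ≥2.
BIN: D -> DDD becomes D -> DB, B -> DD.

S -> AA | DD; A -> a; B -> DD; D -> j | DB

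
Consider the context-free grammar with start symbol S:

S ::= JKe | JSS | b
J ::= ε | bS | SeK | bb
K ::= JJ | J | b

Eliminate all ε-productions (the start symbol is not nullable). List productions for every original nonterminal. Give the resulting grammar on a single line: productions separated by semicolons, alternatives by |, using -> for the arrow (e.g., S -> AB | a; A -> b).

Nullable set: {J, K}.
S -> JKe: J, K nullable, giving JKe | Je | Ke | e.
S -> JSS: J nullable, giving JSS | SS.
Drop J -> ε.
J -> SeK: K nullable, giving Se | SeK.
K -> J: J nullable, giving J.
K -> JJ: J, J nullable, giving J | JJ.
Unchanged (no nullable symbols): S -> b; J -> bS; J -> bb; K -> b.

S -> b | e | Je | Ke | SS | JKe | JSS; J -> Se | bS | bb | SeK; K -> J | b | JJ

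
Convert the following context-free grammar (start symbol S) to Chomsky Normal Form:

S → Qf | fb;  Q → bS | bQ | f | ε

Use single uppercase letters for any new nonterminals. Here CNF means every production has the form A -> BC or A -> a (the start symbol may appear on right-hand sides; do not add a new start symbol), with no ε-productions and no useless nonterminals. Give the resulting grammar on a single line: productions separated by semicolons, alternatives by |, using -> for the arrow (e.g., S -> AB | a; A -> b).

Nullable: {Q}; after ε-elimination: S -> f | Qf | fb; Q -> b | f | bQ | bS.
No unit productions to eliminate.
TERM: introduce A -> b, B -> f and substitute in every rule of length ≥2.

S -> f | BA | QB; A -> b; B -> f; Q -> b | f | AQ | AS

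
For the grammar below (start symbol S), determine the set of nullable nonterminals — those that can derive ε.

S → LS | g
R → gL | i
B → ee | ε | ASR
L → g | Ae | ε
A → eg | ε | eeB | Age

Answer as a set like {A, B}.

Directly nullable (have an ε-rule): {A, B, L}.
Not nullable: R, S — each has a terminal in every rule's right-hand side or depends on a non-nullable symbol.

{A, B, L}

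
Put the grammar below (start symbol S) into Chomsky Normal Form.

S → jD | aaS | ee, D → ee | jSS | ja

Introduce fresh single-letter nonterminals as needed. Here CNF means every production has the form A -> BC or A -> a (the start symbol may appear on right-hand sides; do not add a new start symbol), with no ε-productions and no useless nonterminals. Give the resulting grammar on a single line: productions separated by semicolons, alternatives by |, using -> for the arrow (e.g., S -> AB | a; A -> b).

No ε-productions.
No unit productions to eliminate.
TERM: introduce C -> a, A -> e, B -> j and substitute in every rule of length ≥2.
BIN: D -> BSS becomes D -> BE, E -> SS; S -> CCS becomes S -> CF, F -> CS.

S -> AA | BD | CF; A -> e; B -> j; C -> a; D -> AA | BC | BE; E -> SS; F -> CS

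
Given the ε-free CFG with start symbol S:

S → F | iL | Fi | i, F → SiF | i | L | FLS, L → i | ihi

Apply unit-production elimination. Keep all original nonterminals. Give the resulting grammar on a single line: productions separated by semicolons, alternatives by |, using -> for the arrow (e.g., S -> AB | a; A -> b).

S -> i | Fi | iL | FLS | SiF | ihi; F -> i | FLS | SiF | ihi; L -> i | ihi

Unit productions: F->L, S->F.
Unit pairs (A ⇒* B via units): (F,L), (S,F), (S,L).
S: inherits non-unit rules of {F, L, S} → FLS | Fi | SiF | i | iL | ihi.
F: inherits non-unit rules of {F, L} → FLS | SiF | i | ihi.
L: inherits non-unit rules of {L} → i | ihi.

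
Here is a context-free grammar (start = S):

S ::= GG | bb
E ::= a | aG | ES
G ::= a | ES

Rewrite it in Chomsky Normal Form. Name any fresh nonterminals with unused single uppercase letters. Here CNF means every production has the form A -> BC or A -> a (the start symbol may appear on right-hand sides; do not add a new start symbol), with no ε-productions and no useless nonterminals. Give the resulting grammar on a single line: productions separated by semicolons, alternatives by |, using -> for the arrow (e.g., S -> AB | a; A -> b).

No ε-productions.
No unit productions to eliminate.
TERM: introduce A -> a, B -> b and substitute in every rule of length ≥2.

S -> BB | GG; A -> a; B -> b; E -> a | AG | ES; G -> a | ES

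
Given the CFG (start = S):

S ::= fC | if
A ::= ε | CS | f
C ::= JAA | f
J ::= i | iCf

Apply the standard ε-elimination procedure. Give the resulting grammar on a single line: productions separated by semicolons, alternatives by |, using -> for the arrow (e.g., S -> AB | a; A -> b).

Nullable set: {A}.
Drop A -> ε.
C -> JAA: A, A nullable, giving J | JA | JAA.
Unchanged (no nullable symbols): S -> fC; S -> if; A -> CS; A -> f; C -> f; J -> i; J -> iCf.

S -> fC | if; A -> f | CS; C -> J | f | JA | JAA; J -> i | iCf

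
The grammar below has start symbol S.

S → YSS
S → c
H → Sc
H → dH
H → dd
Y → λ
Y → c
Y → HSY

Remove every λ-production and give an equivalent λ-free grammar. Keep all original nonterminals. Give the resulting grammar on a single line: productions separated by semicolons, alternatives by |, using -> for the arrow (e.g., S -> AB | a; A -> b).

Nullable set: {Y}.
S -> YSS: Y nullable, giving SS | YSS.
Drop Y -> λ.
Y -> HSY: Y nullable, giving HS | HSY.
Unchanged (no nullable symbols): S -> c; H -> Sc; H -> dH; H -> dd; Y -> c.

S -> c | SS | YSS; H -> Sc | dH | dd; Y -> c | HS | HSY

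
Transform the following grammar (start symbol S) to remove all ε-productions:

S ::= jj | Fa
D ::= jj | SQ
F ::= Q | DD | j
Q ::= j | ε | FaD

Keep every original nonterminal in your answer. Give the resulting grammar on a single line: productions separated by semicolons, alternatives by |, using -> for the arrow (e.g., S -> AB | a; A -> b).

S -> a | Fa | jj; D -> S | SQ | jj; F -> Q | j | DD; Q -> j | aD | FaD

Nullable set: {F, Q}.
S -> Fa: F nullable, giving Fa | a.
D -> SQ: Q nullable, giving S | SQ.
F -> Q: Q nullable, giving Q.
Drop Q -> ε.
Q -> FaD: F nullable, giving FaD | aD.
Unchanged (no nullable symbols): S -> jj; D -> jj; F -> DD; F -> j; Q -> j.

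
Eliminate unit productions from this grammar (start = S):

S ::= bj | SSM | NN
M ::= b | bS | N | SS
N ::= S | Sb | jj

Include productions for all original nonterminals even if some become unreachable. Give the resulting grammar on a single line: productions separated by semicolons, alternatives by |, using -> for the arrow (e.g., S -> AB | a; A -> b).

S -> NN | bj | SSM; M -> b | NN | SS | Sb | bS | bj | jj | SSM; N -> NN | Sb | bj | jj | SSM

Unit productions: M->N, N->S.
Unit pairs (A ⇒* B via units): (M,N), (M,S), (N,S).
S: inherits non-unit rules of {S} → NN | SSM | bj.
M: inherits non-unit rules of {M, N, S} → NN | SS | SSM | Sb | b | bS | bj | jj.
N: inherits non-unit rules of {N, S} → NN | SSM | Sb | bj | jj.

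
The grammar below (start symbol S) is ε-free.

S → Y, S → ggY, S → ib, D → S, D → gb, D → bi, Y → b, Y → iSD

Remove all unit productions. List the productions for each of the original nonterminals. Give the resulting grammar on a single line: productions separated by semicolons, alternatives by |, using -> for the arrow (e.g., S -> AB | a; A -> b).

Unit productions: D->S, S->Y.
Unit pairs (A ⇒* B via units): (D,S), (D,Y), (S,Y).
S: inherits non-unit rules of {S, Y} → b | ggY | iSD | ib.
D: inherits non-unit rules of {D, S, Y} → b | bi | gb | ggY | iSD | ib.
Y: inherits non-unit rules of {Y} → b | iSD.

S -> b | ib | ggY | iSD; D -> b | bi | gb | ib | ggY | iSD; Y -> b | iSD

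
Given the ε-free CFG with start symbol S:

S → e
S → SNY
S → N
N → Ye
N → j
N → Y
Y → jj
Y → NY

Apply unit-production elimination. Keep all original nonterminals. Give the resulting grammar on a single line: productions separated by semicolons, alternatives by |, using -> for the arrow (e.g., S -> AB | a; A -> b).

S -> e | j | NY | Ye | jj | SNY; N -> j | NY | Ye | jj; Y -> NY | jj

Unit productions: N->Y, S->N.
Unit pairs (A ⇒* B via units): (N,Y), (S,N), (S,Y).
S: inherits non-unit rules of {N, S, Y} → NY | SNY | Ye | e | j | jj.
N: inherits non-unit rules of {N, Y} → NY | Ye | j | jj.
Y: inherits non-unit rules of {Y} → NY | jj.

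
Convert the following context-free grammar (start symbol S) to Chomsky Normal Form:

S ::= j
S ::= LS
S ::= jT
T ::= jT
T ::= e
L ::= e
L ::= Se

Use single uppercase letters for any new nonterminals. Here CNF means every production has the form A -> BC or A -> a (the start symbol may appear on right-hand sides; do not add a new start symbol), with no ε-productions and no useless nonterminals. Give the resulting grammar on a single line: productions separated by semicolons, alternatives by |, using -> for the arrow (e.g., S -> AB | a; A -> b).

No ε-productions.
No unit productions to eliminate.
TERM: introduce A -> e, B -> j and substitute in every rule of length ≥2.

S -> j | BT | LS; A -> e; B -> j; L -> e | SA; T -> e | BT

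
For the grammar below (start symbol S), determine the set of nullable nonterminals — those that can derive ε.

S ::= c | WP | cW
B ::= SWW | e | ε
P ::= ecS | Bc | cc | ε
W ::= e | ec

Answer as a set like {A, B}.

Directly nullable (have an ε-rule): {B, P}.
Not nullable: S, W — each has a terminal in every rule's right-hand side or depends on a non-nullable symbol.

{B, P}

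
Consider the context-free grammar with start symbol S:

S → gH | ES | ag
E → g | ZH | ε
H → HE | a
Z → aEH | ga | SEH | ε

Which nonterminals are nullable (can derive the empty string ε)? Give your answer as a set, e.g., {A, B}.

{E, Z}

Directly nullable (have an ε-rule): {E, Z}.
Not nullable: H, S — each has a terminal in every rule's right-hand side or depends on a non-nullable symbol.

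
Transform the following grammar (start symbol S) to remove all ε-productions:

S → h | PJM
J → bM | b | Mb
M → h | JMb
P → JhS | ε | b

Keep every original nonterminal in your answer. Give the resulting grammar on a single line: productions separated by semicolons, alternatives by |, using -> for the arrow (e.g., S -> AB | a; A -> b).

S -> h | JM | PJM; J -> b | Mb | bM; M -> h | JMb; P -> b | JhS

Nullable set: {P}.
S -> PJM: P nullable, giving JM | PJM.
Drop P -> ε.
Unchanged (no nullable symbols): S -> h; J -> Mb; J -> b; J -> bM; M -> JMb; M -> h; P -> JhS; P -> b.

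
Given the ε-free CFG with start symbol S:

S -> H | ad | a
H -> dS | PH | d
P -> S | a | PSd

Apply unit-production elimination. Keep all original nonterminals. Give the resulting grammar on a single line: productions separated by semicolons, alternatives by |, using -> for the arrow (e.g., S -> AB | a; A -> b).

Unit productions: P->S, S->H.
Unit pairs (A ⇒* B via units): (P,H), (P,S), (S,H).
S: inherits non-unit rules of {H, S} → PH | a | ad | d | dS.
H: inherits non-unit rules of {H} → PH | d | dS.
P: inherits non-unit rules of {H, P, S} → PH | PSd | a | ad | d | dS.

S -> a | d | PH | ad | dS; H -> d | PH | dS; P -> a | d | PH | ad | dS | PSd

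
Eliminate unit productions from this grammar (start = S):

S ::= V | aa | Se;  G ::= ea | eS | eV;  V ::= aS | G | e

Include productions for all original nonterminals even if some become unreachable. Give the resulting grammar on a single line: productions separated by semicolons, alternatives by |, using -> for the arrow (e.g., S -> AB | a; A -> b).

S -> e | Se | aS | aa | eS | eV | ea; G -> eS | eV | ea; V -> e | aS | eS | eV | ea

Unit productions: S->V, V->G.
Unit pairs (A ⇒* B via units): (S,G), (S,V), (V,G).
S: inherits non-unit rules of {G, S, V} → Se | aS | aa | e | eS | eV | ea.
G: inherits non-unit rules of {G} → eS | eV | ea.
V: inherits non-unit rules of {G, V} → aS | e | eS | eV | ea.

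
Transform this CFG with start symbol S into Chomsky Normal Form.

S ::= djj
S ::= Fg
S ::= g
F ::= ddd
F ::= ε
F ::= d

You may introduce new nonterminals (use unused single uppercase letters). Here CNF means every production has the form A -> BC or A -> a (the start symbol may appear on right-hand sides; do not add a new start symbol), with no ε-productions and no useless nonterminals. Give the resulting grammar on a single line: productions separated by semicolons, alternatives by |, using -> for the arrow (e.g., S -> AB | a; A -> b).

S -> g | AE | FB; A -> d; B -> g; C -> j; D -> AA; E -> CC; F -> d | AD

Nullable: {F}; after ε-elimination: S -> g | Fg | djj; F -> d | ddd.
No unit productions to eliminate.
TERM: introduce A -> d, B -> g, C -> j and substitute in every rule of length ≥2.
BIN: F -> AAA becomes F -> AD, D -> AA; S -> ACC becomes S -> AE, E -> CC.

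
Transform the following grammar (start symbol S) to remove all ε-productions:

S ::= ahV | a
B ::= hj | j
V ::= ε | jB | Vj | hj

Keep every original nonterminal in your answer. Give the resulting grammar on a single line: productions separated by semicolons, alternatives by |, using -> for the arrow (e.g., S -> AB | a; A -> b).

Nullable set: {V}.
S -> ahV: V nullable, giving ah | ahV.
Drop V -> ε.
V -> Vj: V nullable, giving Vj | j.
Unchanged (no nullable symbols): S -> a; B -> hj; B -> j; V -> hj; V -> jB.

S -> a | ah | ahV; B -> j | hj; V -> j | Vj | hj | jB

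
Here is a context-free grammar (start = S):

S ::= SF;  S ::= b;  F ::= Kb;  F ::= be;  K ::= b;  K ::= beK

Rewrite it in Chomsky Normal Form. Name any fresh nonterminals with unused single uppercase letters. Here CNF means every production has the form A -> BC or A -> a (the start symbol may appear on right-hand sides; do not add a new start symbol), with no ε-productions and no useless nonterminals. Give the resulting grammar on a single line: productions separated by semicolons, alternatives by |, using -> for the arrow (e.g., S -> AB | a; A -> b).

S -> b | SF; A -> b; B -> e; C -> BK; F -> AB | KA; K -> b | AC

No ε-productions.
No unit productions to eliminate.
TERM: introduce A -> b, B -> e and substitute in every rule of length ≥2.
BIN: K -> ABK becomes K -> AC, C -> BK.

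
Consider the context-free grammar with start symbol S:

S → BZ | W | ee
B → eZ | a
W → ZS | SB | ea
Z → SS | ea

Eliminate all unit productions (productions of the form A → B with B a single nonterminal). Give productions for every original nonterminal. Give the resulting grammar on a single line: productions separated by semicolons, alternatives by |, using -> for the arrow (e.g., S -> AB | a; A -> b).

S -> BZ | SB | ZS | ea | ee; B -> a | eZ; W -> SB | ZS | ea; Z -> SS | ea

Unit productions: S->W.
Unit pairs (A ⇒* B via units): (S,W).
S: inherits non-unit rules of {S, W} → BZ | SB | ZS | ea | ee.
B: inherits non-unit rules of {B} → a | eZ.
W: inherits non-unit rules of {W} → SB | ZS | ea.
Z: inherits non-unit rules of {Z} → SS | ea.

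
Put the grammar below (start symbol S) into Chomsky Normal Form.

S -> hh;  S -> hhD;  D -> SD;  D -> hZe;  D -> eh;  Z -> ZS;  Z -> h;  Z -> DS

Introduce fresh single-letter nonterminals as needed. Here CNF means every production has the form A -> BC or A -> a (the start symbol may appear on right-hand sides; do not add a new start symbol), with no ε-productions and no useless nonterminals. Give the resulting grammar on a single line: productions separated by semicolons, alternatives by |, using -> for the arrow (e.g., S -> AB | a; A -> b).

No ε-productions.
No unit productions to eliminate.
TERM: introduce A -> e, B -> h and substitute in every rule of length ≥2.
BIN: D -> BZA becomes D -> BC, C -> ZA; S -> BBD becomes S -> BE, E -> BD.

S -> BB | BE; A -> e; B -> h; C -> ZA; D -> AB | BC | SD; E -> BD; Z -> h | DS | ZS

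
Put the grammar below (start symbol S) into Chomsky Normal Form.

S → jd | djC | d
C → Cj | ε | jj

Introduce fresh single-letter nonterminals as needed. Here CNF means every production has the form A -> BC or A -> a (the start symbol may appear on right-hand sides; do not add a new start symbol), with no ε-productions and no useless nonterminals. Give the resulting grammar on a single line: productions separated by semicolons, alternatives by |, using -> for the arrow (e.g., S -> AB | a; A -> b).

Nullable: {C}; after ε-elimination: S -> d | dj | jd | djC; C -> j | Cj | jj.
No unit productions to eliminate.
TERM: introduce B -> d, A -> j and substitute in every rule of length ≥2.
BIN: S -> BAC becomes S -> BD, D -> AC.

S -> d | AB | BA | BD; A -> j; B -> d; C -> j | AA | CA; D -> AC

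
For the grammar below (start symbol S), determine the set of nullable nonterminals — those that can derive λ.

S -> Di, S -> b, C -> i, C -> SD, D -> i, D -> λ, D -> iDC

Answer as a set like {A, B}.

Directly nullable (have an ε-rule): {D}.
Not nullable: C, S — each has a terminal in every rule's right-hand side or depends on a non-nullable symbol.

{D}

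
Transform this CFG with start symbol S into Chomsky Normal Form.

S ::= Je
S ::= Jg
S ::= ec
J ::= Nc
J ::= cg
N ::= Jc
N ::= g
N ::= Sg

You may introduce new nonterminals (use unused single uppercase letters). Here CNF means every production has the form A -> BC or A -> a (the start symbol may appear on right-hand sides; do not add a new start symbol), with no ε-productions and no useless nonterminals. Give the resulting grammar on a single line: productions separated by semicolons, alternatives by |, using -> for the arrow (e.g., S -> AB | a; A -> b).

S -> CA | JB | JC; A -> c; B -> g; C -> e; J -> AB | NA; N -> g | JA | SB

No ε-productions.
No unit productions to eliminate.
TERM: introduce A -> c, C -> e, B -> g and substitute in every rule of length ≥2.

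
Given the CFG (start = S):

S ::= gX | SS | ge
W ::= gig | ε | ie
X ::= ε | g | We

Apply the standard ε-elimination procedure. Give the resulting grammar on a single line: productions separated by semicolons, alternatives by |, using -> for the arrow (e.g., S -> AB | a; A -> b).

S -> g | SS | gX | ge; W -> ie | gig; X -> e | g | We

Nullable set: {W, X}.
S -> gX: X nullable, giving g | gX.
Drop W -> ε.
Drop X -> ε.
X -> We: W nullable, giving We | e.
Unchanged (no nullable symbols): S -> SS; S -> ge; W -> gig; W -> ie; X -> g.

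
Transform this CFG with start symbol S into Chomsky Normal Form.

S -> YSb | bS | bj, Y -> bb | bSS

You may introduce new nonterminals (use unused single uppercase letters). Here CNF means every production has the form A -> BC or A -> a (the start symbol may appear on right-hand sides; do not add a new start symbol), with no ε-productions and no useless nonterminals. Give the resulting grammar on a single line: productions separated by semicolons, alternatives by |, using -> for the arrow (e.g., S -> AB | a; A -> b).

S -> AB | AS | YC; A -> b; B -> j; C -> SA; D -> SS; Y -> AA | AD

No ε-productions.
No unit productions to eliminate.
TERM: introduce A -> b, B -> j and substitute in every rule of length ≥2.
BIN: S -> YSA becomes S -> YC, C -> SA; Y -> ASS becomes Y -> AD, D -> SS.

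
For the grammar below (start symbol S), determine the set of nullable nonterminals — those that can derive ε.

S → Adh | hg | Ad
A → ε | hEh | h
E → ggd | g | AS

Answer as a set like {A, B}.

Directly nullable (have an ε-rule): {A}.
Not nullable: E, S — each has a terminal in every rule's right-hand side or depends on a non-nullable symbol.

{A}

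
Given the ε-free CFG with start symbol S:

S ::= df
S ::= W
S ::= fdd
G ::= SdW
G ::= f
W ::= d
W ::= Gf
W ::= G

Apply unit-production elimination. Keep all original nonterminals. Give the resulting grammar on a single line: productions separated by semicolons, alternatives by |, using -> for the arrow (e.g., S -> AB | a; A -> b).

Unit productions: S->W, W->G.
Unit pairs (A ⇒* B via units): (S,G), (S,W), (W,G).
S: inherits non-unit rules of {G, S, W} → Gf | SdW | d | df | f | fdd.
G: inherits non-unit rules of {G} → SdW | f.
W: inherits non-unit rules of {G, W} → Gf | SdW | d | f.

S -> d | f | Gf | df | SdW | fdd; G -> f | SdW; W -> d | f | Gf | SdW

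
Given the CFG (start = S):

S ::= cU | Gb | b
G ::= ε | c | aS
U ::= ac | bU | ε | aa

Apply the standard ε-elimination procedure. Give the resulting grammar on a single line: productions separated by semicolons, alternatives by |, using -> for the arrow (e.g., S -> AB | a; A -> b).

S -> b | c | Gb | cU; G -> c | aS; U -> b | aa | ac | bU

Nullable set: {G, U}.
S -> Gb: G nullable, giving Gb | b.
S -> cU: U nullable, giving c | cU.
Drop G -> ε.
Drop U -> ε.
U -> bU: U nullable, giving b | bU.
Unchanged (no nullable symbols): S -> b; G -> aS; G -> c; U -> aa; U -> ac.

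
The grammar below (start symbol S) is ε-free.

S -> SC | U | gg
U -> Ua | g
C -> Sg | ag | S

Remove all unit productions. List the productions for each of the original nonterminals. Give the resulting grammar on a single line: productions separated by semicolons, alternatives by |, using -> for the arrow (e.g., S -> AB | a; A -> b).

S -> g | SC | Ua | gg; C -> g | SC | Sg | Ua | ag | gg; U -> g | Ua

Unit productions: C->S, S->U.
Unit pairs (A ⇒* B via units): (C,S), (C,U), (S,U).
S: inherits non-unit rules of {S, U} → SC | Ua | g | gg.
C: inherits non-unit rules of {C, S, U} → SC | Sg | Ua | ag | g | gg.
U: inherits non-unit rules of {U} → Ua | g.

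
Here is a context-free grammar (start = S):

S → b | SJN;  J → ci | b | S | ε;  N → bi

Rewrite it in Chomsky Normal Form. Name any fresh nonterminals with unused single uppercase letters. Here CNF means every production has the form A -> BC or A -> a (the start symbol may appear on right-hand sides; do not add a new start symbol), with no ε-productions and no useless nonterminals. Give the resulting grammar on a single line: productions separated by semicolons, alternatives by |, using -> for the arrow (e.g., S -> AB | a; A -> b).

S -> b | SE | SN; A -> c; B -> i; C -> b; D -> JN; E -> JN; J -> b | AB | SD | SN; N -> CB

Nullable: {J}; after ε-elimination: S -> b | SN | SJN; J -> S | b | ci; N -> bi.
After unit-elimination: S -> b | SN | SJN; J -> b | SN | ci | SJN; N -> bi.
TERM: introduce C -> b, A -> c, B -> i and substitute in every rule of length ≥2.
BIN: J -> SJN becomes J -> SD, D -> JN; S -> SJN becomes S -> SE, E -> JN.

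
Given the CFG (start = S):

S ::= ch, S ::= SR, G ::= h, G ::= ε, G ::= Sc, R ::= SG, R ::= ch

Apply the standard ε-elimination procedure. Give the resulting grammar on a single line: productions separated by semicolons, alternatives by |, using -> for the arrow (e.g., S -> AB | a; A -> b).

Nullable set: {G}.
Drop G -> ε.
R -> SG: G nullable, giving S | SG.
Unchanged (no nullable symbols): S -> SR; S -> ch; G -> Sc; G -> h; R -> ch.

S -> SR | ch; G -> h | Sc; R -> S | SG | ch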